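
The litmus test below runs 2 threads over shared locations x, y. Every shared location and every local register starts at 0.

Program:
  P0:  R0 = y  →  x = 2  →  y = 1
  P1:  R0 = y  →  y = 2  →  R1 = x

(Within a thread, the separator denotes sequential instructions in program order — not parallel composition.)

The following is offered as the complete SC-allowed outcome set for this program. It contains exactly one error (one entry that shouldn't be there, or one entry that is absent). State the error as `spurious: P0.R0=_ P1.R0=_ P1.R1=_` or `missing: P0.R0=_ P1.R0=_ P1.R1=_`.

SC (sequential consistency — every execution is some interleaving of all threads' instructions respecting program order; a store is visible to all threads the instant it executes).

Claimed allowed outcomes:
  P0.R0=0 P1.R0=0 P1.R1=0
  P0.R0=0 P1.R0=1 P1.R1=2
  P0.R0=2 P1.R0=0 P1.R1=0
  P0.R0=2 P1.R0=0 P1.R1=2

outcome vector order: (P0.R0,P1.R0,P1.R1)
under SC → 000 002 012 200 202
SC∖claimed = {002}

missing: P0.R0=0 P1.R0=0 P1.R1=2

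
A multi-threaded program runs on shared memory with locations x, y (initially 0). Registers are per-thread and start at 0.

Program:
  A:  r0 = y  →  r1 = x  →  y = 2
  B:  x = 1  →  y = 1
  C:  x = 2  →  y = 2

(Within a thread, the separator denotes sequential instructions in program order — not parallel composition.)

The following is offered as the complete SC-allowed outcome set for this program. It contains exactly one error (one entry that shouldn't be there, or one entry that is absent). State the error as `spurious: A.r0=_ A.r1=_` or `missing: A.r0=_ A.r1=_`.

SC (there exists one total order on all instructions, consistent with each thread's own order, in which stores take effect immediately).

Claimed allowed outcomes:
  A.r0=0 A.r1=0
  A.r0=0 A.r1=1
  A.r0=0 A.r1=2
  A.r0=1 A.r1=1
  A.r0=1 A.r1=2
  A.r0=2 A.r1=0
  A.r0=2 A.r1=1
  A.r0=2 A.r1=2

outcome vector order: (A.r0,A.r1)
SC: 7 outcomes — {(0,0) (0,1) (0,2) (1,1) (1,2) (2,1) (2,2)}
claimed∖SC = {(2,0)}

spurious: A.r0=2 A.r1=0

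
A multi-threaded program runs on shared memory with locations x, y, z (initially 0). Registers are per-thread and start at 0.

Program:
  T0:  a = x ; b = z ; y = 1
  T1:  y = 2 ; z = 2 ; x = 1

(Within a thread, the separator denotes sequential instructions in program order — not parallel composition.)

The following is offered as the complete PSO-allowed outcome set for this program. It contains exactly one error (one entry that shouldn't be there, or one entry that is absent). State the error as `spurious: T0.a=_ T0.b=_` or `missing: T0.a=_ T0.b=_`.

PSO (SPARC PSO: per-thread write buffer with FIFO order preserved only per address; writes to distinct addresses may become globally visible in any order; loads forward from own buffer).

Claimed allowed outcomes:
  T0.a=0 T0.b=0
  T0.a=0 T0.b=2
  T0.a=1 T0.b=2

outcome vector order: (T0.a,T0.b)
PSO (4): (0,0); (0,2); (1,0); (1,2)
PSO∖claimed = {(1,0)}

missing: T0.a=1 T0.b=0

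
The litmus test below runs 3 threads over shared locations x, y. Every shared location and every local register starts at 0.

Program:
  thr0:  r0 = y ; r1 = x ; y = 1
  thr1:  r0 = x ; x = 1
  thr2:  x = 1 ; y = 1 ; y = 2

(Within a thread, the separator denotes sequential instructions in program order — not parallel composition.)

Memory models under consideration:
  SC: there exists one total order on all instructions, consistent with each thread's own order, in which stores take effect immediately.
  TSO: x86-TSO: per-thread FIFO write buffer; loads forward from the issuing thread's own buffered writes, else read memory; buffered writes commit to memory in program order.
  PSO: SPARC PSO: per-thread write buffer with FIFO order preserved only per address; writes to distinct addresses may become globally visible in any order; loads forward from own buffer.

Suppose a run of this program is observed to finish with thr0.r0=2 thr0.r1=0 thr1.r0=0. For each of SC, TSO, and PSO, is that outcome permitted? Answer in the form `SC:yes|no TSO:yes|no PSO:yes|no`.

outcome vector order: (thr0.r0,thr0.r1,thr1.r0)
under SC → 0/0/0 0/0/1 0/1/0 0/1/1 1/1/0 1/1/1 2/1/0 2/1/1
under TSO → 0/0/0 0/0/1 0/1/0 0/1/1 1/1/0 1/1/1 2/1/0 2/1/1
under PSO → 0/0/0 0/0/1 0/1/0 0/1/1 1/0/0 1/0/1 1/1/0 1/1/1 2/0/0 2/0/1 2/1/0 2/1/1
target 2/0/0 ∈ {PSO}

SC:no TSO:no PSO:yes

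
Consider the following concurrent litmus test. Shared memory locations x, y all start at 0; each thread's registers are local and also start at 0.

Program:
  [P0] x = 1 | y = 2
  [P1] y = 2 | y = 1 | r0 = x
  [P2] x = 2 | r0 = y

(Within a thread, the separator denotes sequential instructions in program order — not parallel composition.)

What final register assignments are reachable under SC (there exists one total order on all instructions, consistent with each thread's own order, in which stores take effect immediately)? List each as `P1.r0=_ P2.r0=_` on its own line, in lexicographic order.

outcome vector order: (P1.r0,P2.r0)
|SC outcomes| = 8

P1.r0=0 P2.r0=1
P1.r0=0 P2.r0=2
P1.r0=1 P2.r0=0
P1.r0=1 P2.r0=1
P1.r0=1 P2.r0=2
P1.r0=2 P2.r0=0
P1.r0=2 P2.r0=1
P1.r0=2 P2.r0=2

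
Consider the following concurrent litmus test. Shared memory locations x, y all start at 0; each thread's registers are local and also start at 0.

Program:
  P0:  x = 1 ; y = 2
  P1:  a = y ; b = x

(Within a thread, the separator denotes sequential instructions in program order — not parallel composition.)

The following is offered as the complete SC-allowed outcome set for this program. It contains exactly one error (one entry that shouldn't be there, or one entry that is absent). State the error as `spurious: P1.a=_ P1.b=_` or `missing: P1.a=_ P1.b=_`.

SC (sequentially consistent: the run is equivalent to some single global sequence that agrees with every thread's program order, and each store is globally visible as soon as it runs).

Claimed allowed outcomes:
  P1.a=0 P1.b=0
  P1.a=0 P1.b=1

missing: P1.a=2 P1.b=1

outcome vector order: (P1.a,P1.b)
SC (3): 00 01 21
SC∖claimed = {21}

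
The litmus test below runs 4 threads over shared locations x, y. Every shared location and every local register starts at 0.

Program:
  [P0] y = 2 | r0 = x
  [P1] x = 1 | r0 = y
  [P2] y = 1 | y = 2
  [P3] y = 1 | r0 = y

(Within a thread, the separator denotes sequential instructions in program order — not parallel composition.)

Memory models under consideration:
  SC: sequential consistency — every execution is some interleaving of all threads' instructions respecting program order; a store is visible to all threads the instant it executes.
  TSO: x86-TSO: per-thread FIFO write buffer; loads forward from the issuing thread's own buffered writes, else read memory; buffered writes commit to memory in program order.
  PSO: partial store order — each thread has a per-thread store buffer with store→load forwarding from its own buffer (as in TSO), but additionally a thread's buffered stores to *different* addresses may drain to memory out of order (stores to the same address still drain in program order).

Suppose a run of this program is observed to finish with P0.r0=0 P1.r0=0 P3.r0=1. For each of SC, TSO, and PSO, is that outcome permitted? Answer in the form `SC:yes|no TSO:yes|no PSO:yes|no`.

SC:no TSO:yes PSO:yes

outcome vector order: (P0.r0,P1.r0,P3.r0)
under SC → (0,1,1), (0,1,2), (0,2,1), (0,2,2), (1,0,1), (1,0,2), (1,1,1), (1,1,2), (1,2,1), (1,2,2)
under TSO → (0,0,1), (0,0,2), (0,1,1), (0,1,2), (0,2,1), (0,2,2), (1,0,1), (1,0,2), (1,1,1), (1,1,2), (1,2,1), (1,2,2)
under PSO → (0,0,1), (0,0,2), (0,1,1), (0,1,2), (0,2,1), (0,2,2), (1,0,1), (1,0,2), (1,1,1), (1,1,2), (1,2,1), (1,2,2)
target (0,0,1) ∈ {TSO,PSO}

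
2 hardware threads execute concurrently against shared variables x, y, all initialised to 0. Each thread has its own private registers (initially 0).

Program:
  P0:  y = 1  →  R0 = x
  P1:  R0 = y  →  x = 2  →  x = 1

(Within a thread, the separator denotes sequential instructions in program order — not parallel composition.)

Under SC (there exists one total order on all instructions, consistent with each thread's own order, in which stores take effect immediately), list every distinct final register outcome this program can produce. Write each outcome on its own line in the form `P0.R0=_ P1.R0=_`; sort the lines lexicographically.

outcome vector order: (P0.R0,P1.R0)
|SC outcomes| = 6

P0.R0=0 P1.R0=0
P0.R0=0 P1.R0=1
P0.R0=1 P1.R0=0
P0.R0=1 P1.R0=1
P0.R0=2 P1.R0=0
P0.R0=2 P1.R0=1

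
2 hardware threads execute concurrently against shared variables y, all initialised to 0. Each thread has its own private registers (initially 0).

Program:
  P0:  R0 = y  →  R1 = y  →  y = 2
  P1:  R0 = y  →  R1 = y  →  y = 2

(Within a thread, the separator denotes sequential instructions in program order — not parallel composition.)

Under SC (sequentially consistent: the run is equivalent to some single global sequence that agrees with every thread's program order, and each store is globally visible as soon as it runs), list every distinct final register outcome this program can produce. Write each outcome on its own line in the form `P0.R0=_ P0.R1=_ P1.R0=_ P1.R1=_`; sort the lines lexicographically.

P0.R0=0 P0.R1=0 P1.R0=0 P1.R1=0
P0.R0=0 P0.R1=0 P1.R0=0 P1.R1=2
P0.R0=0 P0.R1=0 P1.R0=2 P1.R1=2
P0.R0=0 P0.R1=2 P1.R0=0 P1.R1=0
P0.R0=2 P0.R1=2 P1.R0=0 P1.R1=0

outcome vector order: (P0.R0,P0.R1,P1.R0,P1.R1)
|SC outcomes| = 5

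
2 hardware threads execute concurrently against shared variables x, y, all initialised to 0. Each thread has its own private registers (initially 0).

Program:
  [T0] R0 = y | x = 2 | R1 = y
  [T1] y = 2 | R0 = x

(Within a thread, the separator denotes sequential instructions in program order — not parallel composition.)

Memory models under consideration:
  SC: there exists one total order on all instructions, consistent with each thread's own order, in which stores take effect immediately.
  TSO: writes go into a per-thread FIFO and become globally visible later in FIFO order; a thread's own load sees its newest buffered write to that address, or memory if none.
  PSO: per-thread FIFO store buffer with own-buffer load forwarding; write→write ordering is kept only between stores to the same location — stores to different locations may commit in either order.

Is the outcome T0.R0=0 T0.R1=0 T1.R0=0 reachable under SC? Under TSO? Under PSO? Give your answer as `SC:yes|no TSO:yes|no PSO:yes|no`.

outcome vector order: (T0.R0,T0.R1,T1.R0)
SC (5): <0 0 2>, <0 2 0>, <0 2 2>, <2 2 0>, <2 2 2>
TSO (6): <0 0 0>, <0 0 2>, <0 2 0>, <0 2 2>, <2 2 0>, <2 2 2>
PSO (6): <0 0 0>, <0 0 2>, <0 2 0>, <0 2 2>, <2 2 0>, <2 2 2>
target <0 0 0> ∈ {TSO,PSO}

SC:no TSO:yes PSO:yes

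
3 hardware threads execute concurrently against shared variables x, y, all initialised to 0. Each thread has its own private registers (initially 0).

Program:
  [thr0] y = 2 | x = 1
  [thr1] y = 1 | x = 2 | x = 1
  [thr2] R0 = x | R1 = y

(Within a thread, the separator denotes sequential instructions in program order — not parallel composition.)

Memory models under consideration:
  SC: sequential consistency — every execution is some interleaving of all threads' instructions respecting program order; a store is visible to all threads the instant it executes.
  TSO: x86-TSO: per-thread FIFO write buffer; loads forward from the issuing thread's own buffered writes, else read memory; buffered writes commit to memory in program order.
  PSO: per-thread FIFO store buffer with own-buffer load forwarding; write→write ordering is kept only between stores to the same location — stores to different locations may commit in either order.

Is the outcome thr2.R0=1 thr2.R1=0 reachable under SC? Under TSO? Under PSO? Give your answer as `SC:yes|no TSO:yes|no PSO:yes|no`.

SC:no TSO:no PSO:yes

outcome vector order: (thr2.R0,thr2.R1)
SC (7): 00 01 02 11 12 21 22
TSO (7): 00 01 02 11 12 21 22
PSO (9): 00 01 02 10 11 12 20 21 22
target 10 ∈ {PSO}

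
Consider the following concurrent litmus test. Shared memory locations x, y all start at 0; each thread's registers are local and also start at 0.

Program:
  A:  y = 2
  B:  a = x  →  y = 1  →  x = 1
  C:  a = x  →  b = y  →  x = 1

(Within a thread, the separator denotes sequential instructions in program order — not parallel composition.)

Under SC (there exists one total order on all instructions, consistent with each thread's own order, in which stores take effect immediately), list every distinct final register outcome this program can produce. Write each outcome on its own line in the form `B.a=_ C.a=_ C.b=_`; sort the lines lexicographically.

B.a=0 C.a=0 C.b=0
B.a=0 C.a=0 C.b=1
B.a=0 C.a=0 C.b=2
B.a=0 C.a=1 C.b=1
B.a=0 C.a=1 C.b=2
B.a=1 C.a=0 C.b=0
B.a=1 C.a=0 C.b=2

outcome vector order: (B.a,C.a,C.b)
|SC outcomes| = 7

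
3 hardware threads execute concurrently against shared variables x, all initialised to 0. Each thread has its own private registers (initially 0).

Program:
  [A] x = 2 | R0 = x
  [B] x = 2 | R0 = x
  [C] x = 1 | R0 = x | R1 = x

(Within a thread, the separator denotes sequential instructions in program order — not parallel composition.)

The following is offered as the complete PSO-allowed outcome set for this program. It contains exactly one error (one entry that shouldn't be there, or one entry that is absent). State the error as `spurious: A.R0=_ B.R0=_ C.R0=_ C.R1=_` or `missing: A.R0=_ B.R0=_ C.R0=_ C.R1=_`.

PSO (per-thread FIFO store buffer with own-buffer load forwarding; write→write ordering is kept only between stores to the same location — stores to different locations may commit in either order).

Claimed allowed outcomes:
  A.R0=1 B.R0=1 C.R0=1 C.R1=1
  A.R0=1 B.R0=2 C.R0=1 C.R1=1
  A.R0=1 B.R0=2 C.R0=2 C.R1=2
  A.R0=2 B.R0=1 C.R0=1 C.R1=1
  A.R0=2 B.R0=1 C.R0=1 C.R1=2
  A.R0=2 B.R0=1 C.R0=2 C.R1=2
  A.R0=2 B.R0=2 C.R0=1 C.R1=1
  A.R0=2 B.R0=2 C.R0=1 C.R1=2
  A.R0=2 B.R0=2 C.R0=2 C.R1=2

missing: A.R0=1 B.R0=2 C.R0=1 C.R1=2

outcome vector order: (A.R0,B.R0,C.R0,C.R1)
PSO: 10 outcomes — {<1 1 1 1>; <1 2 1 1>; <1 2 1 2>; <1 2 2 2>; <2 1 1 1>; <2 1 1 2>; <2 1 2 2>; <2 2 1 1>; <2 2 1 2>; <2 2 2 2>}
PSO∖claimed = {<1 2 1 2>}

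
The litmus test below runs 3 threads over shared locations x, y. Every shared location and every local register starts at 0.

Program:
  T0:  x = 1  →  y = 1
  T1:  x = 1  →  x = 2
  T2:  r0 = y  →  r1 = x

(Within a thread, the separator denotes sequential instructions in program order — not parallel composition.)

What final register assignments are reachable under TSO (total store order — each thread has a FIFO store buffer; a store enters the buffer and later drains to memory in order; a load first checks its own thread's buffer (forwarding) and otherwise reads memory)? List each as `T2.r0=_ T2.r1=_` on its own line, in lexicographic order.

outcome vector order: (T2.r0,T2.r1)
|TSO outcomes| = 5

T2.r0=0 T2.r1=0
T2.r0=0 T2.r1=1
T2.r0=0 T2.r1=2
T2.r0=1 T2.r1=1
T2.r0=1 T2.r1=2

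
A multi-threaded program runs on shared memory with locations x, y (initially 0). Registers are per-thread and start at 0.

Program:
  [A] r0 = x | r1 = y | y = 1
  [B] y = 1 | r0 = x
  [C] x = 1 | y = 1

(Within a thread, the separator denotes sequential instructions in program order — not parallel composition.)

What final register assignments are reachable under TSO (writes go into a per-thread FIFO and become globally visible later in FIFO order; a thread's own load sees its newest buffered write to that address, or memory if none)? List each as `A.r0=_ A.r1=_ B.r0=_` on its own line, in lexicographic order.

outcome vector order: (A.r0,A.r1,B.r0)
|TSO outcomes| = 8

A.r0=0 A.r1=0 B.r0=0
A.r0=0 A.r1=0 B.r0=1
A.r0=0 A.r1=1 B.r0=0
A.r0=0 A.r1=1 B.r0=1
A.r0=1 A.r1=0 B.r0=0
A.r0=1 A.r1=0 B.r0=1
A.r0=1 A.r1=1 B.r0=0
A.r0=1 A.r1=1 B.r0=1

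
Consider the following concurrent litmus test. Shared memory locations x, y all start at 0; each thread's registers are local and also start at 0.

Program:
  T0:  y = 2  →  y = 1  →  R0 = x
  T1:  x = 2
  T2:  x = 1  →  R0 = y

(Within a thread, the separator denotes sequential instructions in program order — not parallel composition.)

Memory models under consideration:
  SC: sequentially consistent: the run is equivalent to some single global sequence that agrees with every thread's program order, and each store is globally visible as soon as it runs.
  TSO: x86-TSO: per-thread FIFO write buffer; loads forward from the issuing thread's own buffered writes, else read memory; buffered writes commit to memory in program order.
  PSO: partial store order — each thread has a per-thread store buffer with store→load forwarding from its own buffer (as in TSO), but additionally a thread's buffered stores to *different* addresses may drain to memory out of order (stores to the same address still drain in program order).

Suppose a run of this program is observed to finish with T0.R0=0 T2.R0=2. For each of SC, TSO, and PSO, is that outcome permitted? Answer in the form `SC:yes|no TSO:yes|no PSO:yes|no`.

SC:no TSO:yes PSO:yes

outcome vector order: (T0.R0,T2.R0)
[SC] allowed = {01; 10; 11; 12; 20; 21; 22}
[TSO] allowed = {00; 01; 02; 10; 11; 12; 20; 21; 22}
[PSO] allowed = {00; 01; 02; 10; 11; 12; 20; 21; 22}
target 02 ∈ {TSO,PSO}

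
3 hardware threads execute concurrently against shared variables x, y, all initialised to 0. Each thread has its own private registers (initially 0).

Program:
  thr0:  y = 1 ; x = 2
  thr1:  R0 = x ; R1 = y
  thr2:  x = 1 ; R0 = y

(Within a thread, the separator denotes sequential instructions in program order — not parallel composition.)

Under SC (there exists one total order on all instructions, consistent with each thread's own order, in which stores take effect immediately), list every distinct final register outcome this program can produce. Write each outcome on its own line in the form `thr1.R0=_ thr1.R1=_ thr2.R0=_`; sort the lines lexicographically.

thr1.R0=0 thr1.R1=0 thr2.R0=0
thr1.R0=0 thr1.R1=0 thr2.R0=1
thr1.R0=0 thr1.R1=1 thr2.R0=0
thr1.R0=0 thr1.R1=1 thr2.R0=1
thr1.R0=1 thr1.R1=0 thr2.R0=0
thr1.R0=1 thr1.R1=0 thr2.R0=1
thr1.R0=1 thr1.R1=1 thr2.R0=0
thr1.R0=1 thr1.R1=1 thr2.R0=1
thr1.R0=2 thr1.R1=1 thr2.R0=0
thr1.R0=2 thr1.R1=1 thr2.R0=1

outcome vector order: (thr1.R0,thr1.R1,thr2.R0)
|SC outcomes| = 10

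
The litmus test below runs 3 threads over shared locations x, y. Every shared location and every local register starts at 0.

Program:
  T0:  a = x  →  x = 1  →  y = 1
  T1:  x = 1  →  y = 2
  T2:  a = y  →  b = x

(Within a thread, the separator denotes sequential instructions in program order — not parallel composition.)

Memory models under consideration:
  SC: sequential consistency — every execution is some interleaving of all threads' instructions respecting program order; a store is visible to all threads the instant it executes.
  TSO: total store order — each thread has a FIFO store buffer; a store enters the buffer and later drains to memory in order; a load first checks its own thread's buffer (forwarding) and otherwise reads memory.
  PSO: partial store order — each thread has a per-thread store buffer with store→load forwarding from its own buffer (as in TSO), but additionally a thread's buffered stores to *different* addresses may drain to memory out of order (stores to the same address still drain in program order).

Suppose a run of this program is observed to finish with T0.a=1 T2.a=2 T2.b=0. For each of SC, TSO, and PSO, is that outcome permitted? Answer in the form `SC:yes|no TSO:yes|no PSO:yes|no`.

SC:no TSO:no PSO:yes

outcome vector order: (T0.a,T2.a,T2.b)
[SC] allowed = {(0,0,0); (0,0,1); (0,1,1); (0,2,1); (1,0,0); (1,0,1); (1,1,1); (1,2,1)}
[TSO] allowed = {(0,0,0); (0,0,1); (0,1,1); (0,2,1); (1,0,0); (1,0,1); (1,1,1); (1,2,1)}
[PSO] allowed = {(0,0,0); (0,0,1); (0,1,0); (0,1,1); (0,2,0); (0,2,1); (1,0,0); (1,0,1); (1,1,1); (1,2,0); (1,2,1)}
target (1,2,0) ∈ {PSO}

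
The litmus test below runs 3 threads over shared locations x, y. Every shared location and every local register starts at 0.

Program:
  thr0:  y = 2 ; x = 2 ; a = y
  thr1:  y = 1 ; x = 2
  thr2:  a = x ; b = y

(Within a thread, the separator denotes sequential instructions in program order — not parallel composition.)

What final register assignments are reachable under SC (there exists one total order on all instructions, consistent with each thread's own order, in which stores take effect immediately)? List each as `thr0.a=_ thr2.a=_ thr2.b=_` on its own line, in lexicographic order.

thr0.a=1 thr2.a=0 thr2.b=0
thr0.a=1 thr2.a=0 thr2.b=1
thr0.a=1 thr2.a=0 thr2.b=2
thr0.a=1 thr2.a=2 thr2.b=1
thr0.a=1 thr2.a=2 thr2.b=2
thr0.a=2 thr2.a=0 thr2.b=0
thr0.a=2 thr2.a=0 thr2.b=1
thr0.a=2 thr2.a=0 thr2.b=2
thr0.a=2 thr2.a=2 thr2.b=1
thr0.a=2 thr2.a=2 thr2.b=2

outcome vector order: (thr0.a,thr2.a,thr2.b)
|SC outcomes| = 10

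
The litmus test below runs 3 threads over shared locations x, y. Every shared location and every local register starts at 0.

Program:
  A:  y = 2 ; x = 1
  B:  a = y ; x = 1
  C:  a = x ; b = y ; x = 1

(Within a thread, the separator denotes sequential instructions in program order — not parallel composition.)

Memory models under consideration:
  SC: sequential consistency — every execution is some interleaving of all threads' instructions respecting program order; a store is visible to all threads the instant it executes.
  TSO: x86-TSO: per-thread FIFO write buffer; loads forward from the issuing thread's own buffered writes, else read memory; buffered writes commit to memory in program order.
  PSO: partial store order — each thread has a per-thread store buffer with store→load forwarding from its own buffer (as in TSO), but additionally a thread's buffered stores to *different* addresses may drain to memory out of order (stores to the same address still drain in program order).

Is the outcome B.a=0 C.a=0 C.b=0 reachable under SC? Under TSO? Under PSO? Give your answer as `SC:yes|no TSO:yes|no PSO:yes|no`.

SC:yes TSO:yes PSO:yes

outcome vector order: (B.a,C.a,C.b)
[SC] allowed = {<0 0 0>; <0 0 2>; <0 1 0>; <0 1 2>; <2 0 0>; <2 0 2>; <2 1 2>}
[TSO] allowed = {<0 0 0>; <0 0 2>; <0 1 0>; <0 1 2>; <2 0 0>; <2 0 2>; <2 1 2>}
[PSO] allowed = {<0 0 0>; <0 0 2>; <0 1 0>; <0 1 2>; <2 0 0>; <2 0 2>; <2 1 0>; <2 1 2>}
target <0 0 0> ∈ {SC,TSO,PSO}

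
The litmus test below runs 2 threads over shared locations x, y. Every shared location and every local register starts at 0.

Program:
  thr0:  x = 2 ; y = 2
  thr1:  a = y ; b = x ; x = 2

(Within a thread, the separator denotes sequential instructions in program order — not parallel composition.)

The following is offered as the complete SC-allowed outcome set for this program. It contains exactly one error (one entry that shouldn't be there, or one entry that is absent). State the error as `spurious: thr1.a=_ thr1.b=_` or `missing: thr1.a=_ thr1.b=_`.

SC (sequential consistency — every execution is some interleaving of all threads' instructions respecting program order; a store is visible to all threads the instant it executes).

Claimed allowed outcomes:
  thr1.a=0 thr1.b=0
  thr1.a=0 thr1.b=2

outcome vector order: (thr1.a,thr1.b)
SC: 3 outcomes — {(0,0); (0,2); (2,2)}
SC∖claimed = {(2,2)}

missing: thr1.a=2 thr1.b=2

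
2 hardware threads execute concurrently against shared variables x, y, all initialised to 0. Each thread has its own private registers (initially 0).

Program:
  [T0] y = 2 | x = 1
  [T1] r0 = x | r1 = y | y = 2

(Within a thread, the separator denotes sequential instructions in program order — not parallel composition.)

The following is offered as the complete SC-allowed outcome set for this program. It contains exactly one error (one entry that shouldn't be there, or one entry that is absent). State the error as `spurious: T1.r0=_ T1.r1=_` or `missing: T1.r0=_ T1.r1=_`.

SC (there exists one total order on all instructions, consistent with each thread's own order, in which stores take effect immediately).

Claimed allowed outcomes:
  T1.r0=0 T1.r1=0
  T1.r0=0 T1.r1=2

outcome vector order: (T1.r0,T1.r1)
SC: 3 outcomes — {<0 0> <0 2> <1 2>}
SC∖claimed = {<1 2>}

missing: T1.r0=1 T1.r1=2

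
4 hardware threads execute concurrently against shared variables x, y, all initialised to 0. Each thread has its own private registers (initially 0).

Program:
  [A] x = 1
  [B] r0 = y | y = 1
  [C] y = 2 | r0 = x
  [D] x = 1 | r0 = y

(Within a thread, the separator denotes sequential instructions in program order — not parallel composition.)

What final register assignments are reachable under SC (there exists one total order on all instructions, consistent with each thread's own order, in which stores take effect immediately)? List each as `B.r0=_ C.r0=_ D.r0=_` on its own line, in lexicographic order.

outcome vector order: (B.r0,C.r0,D.r0)
|SC outcomes| = 10

B.r0=0 C.r0=0 D.r0=1
B.r0=0 C.r0=0 D.r0=2
B.r0=0 C.r0=1 D.r0=0
B.r0=0 C.r0=1 D.r0=1
B.r0=0 C.r0=1 D.r0=2
B.r0=2 C.r0=0 D.r0=1
B.r0=2 C.r0=0 D.r0=2
B.r0=2 C.r0=1 D.r0=0
B.r0=2 C.r0=1 D.r0=1
B.r0=2 C.r0=1 D.r0=2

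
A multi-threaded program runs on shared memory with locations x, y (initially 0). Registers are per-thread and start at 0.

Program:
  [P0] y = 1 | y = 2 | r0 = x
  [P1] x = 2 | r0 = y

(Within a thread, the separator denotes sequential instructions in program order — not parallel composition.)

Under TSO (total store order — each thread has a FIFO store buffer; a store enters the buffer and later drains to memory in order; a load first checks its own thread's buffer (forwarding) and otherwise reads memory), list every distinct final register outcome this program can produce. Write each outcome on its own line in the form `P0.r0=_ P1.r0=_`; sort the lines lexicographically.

outcome vector order: (P0.r0,P1.r0)
|TSO outcomes| = 6

P0.r0=0 P1.r0=0
P0.r0=0 P1.r0=1
P0.r0=0 P1.r0=2
P0.r0=2 P1.r0=0
P0.r0=2 P1.r0=1
P0.r0=2 P1.r0=2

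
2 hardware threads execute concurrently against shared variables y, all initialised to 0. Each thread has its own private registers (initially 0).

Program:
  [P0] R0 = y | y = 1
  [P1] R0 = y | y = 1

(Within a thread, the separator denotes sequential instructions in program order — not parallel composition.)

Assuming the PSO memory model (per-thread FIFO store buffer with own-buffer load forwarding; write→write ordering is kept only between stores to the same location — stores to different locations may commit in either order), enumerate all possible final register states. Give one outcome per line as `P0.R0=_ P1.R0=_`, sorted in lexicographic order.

P0.R0=0 P1.R0=0
P0.R0=0 P1.R0=1
P0.R0=1 P1.R0=0

outcome vector order: (P0.R0,P1.R0)
|PSO outcomes| = 3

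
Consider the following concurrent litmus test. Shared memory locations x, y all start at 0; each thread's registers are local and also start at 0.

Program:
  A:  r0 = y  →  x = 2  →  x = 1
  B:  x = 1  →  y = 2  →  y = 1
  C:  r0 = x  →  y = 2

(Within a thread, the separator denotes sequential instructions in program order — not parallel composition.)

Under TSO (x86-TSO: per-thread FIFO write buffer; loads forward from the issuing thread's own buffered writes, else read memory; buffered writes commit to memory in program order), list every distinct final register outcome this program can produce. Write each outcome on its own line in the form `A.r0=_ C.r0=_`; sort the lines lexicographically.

A.r0=0 C.r0=0
A.r0=0 C.r0=1
A.r0=0 C.r0=2
A.r0=1 C.r0=0
A.r0=1 C.r0=1
A.r0=1 C.r0=2
A.r0=2 C.r0=0
A.r0=2 C.r0=1
A.r0=2 C.r0=2

outcome vector order: (A.r0,C.r0)
|TSO outcomes| = 9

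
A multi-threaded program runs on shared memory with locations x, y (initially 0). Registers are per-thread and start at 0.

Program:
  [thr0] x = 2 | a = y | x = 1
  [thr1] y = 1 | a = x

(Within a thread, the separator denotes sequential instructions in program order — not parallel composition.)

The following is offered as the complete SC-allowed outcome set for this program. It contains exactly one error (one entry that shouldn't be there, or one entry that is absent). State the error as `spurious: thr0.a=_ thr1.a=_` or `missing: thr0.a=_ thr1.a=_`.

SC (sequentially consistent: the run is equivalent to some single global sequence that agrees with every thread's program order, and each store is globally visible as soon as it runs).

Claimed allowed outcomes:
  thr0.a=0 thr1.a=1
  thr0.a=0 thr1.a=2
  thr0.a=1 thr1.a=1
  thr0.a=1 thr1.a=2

missing: thr0.a=1 thr1.a=0

outcome vector order: (thr0.a,thr1.a)
SC: 5 outcomes — {0/1, 0/2, 1/0, 1/1, 1/2}
SC∖claimed = {1/0}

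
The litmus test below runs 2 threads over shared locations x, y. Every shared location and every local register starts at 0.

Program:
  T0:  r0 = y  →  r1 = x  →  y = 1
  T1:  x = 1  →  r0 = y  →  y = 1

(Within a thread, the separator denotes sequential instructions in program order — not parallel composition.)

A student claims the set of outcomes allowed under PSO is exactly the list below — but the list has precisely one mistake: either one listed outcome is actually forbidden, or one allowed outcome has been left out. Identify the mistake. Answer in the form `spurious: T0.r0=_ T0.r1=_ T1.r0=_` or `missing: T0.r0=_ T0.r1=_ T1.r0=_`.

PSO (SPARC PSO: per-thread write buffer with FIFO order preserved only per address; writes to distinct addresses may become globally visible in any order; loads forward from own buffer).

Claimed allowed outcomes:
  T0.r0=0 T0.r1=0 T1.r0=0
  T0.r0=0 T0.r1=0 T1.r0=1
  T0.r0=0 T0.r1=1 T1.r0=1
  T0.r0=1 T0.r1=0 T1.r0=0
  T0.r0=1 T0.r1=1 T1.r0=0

outcome vector order: (T0.r0,T0.r1,T1.r0)
PSO (6): 000; 001; 010; 011; 100; 110
PSO∖claimed = {010}

missing: T0.r0=0 T0.r1=1 T1.r0=0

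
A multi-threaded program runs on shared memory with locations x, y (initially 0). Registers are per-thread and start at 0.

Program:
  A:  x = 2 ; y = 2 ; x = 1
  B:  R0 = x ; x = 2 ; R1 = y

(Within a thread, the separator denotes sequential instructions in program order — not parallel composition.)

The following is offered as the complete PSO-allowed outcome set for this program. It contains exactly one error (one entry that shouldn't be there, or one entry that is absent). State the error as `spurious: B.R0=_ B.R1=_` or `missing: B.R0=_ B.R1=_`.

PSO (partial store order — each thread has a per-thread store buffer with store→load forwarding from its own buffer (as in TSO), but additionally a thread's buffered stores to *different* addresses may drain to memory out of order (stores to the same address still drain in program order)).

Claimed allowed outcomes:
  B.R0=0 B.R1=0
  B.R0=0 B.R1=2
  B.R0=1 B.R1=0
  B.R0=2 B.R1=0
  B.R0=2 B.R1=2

outcome vector order: (B.R0,B.R1)
PSO (6): (0,0) (0,2) (1,0) (1,2) (2,0) (2,2)
PSO∖claimed = {(1,2)}

missing: B.R0=1 B.R1=2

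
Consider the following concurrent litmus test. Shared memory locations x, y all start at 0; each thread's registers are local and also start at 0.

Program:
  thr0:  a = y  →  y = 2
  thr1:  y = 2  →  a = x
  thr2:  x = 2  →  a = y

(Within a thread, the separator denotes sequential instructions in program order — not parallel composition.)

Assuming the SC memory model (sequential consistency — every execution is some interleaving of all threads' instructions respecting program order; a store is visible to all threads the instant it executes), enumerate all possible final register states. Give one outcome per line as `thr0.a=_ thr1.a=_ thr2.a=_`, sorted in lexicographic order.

thr0.a=0 thr1.a=0 thr2.a=2
thr0.a=0 thr1.a=2 thr2.a=0
thr0.a=0 thr1.a=2 thr2.a=2
thr0.a=2 thr1.a=0 thr2.a=2
thr0.a=2 thr1.a=2 thr2.a=0
thr0.a=2 thr1.a=2 thr2.a=2

outcome vector order: (thr0.a,thr1.a,thr2.a)
|SC outcomes| = 6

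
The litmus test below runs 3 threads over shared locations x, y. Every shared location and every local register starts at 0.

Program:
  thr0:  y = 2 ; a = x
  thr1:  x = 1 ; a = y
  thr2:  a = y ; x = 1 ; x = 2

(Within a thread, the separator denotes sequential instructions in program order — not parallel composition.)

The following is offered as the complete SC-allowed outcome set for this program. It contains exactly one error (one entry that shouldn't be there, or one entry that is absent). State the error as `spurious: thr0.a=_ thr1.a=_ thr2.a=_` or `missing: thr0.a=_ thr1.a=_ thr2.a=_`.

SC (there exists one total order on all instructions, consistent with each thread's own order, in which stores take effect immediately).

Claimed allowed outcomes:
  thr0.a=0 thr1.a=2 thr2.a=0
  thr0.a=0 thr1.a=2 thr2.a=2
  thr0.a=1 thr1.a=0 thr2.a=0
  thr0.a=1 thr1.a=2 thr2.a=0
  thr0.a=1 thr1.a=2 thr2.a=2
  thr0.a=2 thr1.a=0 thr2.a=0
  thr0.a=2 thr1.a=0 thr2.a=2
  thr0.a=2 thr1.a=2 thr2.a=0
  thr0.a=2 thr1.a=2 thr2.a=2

missing: thr0.a=1 thr1.a=0 thr2.a=2

outcome vector order: (thr0.a,thr1.a,thr2.a)
SC (10): 020, 022, 100, 102, 120, 122, 200, 202, 220, 222
SC∖claimed = {102}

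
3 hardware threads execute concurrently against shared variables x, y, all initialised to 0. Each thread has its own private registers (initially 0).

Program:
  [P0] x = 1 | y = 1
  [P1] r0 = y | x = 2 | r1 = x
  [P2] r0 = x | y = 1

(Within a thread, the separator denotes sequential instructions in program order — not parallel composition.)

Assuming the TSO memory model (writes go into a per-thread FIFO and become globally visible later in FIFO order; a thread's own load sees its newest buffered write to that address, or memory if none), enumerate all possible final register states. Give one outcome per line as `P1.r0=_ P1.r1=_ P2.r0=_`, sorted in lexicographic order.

outcome vector order: (P1.r0,P1.r1,P2.r0)
|TSO outcomes| = 10

P1.r0=0 P1.r1=1 P2.r0=0
P1.r0=0 P1.r1=1 P2.r0=1
P1.r0=0 P1.r1=1 P2.r0=2
P1.r0=0 P1.r1=2 P2.r0=0
P1.r0=0 P1.r1=2 P2.r0=1
P1.r0=0 P1.r1=2 P2.r0=2
P1.r0=1 P1.r1=1 P2.r0=0
P1.r0=1 P1.r1=2 P2.r0=0
P1.r0=1 P1.r1=2 P2.r0=1
P1.r0=1 P1.r1=2 P2.r0=2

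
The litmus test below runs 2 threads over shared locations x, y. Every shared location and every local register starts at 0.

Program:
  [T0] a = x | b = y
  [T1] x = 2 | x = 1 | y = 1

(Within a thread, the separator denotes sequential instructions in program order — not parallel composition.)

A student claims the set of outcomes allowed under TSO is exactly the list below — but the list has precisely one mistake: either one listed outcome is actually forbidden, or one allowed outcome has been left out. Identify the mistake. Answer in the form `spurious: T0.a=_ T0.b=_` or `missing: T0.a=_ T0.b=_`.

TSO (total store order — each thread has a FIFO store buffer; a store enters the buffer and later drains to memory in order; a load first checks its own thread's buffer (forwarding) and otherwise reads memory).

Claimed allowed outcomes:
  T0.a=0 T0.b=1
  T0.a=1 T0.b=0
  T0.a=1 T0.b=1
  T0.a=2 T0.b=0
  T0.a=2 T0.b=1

outcome vector order: (T0.a,T0.b)
under TSO → 00, 01, 10, 11, 20, 21
TSO∖claimed = {00}

missing: T0.a=0 T0.b=0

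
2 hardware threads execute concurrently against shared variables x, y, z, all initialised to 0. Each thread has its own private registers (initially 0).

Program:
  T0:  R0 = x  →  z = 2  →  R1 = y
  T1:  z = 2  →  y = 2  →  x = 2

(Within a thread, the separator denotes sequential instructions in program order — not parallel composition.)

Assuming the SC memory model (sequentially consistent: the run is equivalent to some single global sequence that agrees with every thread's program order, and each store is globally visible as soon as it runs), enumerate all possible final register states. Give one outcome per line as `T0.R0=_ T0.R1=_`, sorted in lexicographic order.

outcome vector order: (T0.R0,T0.R1)
|SC outcomes| = 3

T0.R0=0 T0.R1=0
T0.R0=0 T0.R1=2
T0.R0=2 T0.R1=2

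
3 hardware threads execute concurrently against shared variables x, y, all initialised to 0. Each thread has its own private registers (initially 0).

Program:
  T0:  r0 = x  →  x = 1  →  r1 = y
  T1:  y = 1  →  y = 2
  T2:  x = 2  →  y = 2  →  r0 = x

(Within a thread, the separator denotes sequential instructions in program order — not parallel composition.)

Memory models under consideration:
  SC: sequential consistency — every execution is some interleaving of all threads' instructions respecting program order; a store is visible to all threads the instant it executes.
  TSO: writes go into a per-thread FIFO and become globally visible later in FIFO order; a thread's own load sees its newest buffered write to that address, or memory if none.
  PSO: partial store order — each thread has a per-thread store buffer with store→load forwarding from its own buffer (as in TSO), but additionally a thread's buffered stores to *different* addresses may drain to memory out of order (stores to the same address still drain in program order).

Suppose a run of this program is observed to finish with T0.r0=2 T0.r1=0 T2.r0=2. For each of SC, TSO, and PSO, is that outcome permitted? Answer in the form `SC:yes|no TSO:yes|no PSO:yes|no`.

SC:no TSO:yes PSO:yes

outcome vector order: (T0.r0,T0.r1,T2.r0)
SC: 11 outcomes — {0/0/1, 0/0/2, 0/1/1, 0/1/2, 0/2/1, 0/2/2, 2/0/1, 2/1/1, 2/1/2, 2/2/1, 2/2/2}
TSO: 12 outcomes — {0/0/1, 0/0/2, 0/1/1, 0/1/2, 0/2/1, 0/2/2, 2/0/1, 2/0/2, 2/1/1, 2/1/2, 2/2/1, 2/2/2}
PSO: 12 outcomes — {0/0/1, 0/0/2, 0/1/1, 0/1/2, 0/2/1, 0/2/2, 2/0/1, 2/0/2, 2/1/1, 2/1/2, 2/2/1, 2/2/2}
target 2/0/2 ∈ {TSO,PSO}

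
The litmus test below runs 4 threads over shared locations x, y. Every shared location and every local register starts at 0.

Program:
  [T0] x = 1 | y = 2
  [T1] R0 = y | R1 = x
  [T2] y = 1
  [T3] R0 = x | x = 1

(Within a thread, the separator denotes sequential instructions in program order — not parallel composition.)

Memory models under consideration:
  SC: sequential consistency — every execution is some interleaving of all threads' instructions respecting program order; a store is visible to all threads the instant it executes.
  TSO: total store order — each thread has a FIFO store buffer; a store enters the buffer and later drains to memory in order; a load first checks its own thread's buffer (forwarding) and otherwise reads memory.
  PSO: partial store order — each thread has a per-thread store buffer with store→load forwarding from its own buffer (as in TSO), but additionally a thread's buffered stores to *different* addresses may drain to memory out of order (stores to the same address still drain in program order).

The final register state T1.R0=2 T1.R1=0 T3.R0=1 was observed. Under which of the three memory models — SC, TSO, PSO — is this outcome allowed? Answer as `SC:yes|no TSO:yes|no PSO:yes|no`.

outcome vector order: (T1.R0,T1.R1,T3.R0)
SC (10): 0/0/0; 0/0/1; 0/1/0; 0/1/1; 1/0/0; 1/0/1; 1/1/0; 1/1/1; 2/1/0; 2/1/1
TSO (10): 0/0/0; 0/0/1; 0/1/0; 0/1/1; 1/0/0; 1/0/1; 1/1/0; 1/1/1; 2/1/0; 2/1/1
PSO (12): 0/0/0; 0/0/1; 0/1/0; 0/1/1; 1/0/0; 1/0/1; 1/1/0; 1/1/1; 2/0/0; 2/0/1; 2/1/0; 2/1/1
target 2/0/1 ∈ {PSO}

SC:no TSO:no PSO:yes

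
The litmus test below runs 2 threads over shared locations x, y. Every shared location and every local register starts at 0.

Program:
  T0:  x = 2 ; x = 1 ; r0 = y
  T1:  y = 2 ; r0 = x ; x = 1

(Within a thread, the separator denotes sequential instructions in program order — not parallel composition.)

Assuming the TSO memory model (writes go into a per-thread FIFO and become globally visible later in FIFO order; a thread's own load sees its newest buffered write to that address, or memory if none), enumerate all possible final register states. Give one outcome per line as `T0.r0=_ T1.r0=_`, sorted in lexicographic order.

outcome vector order: (T0.r0,T1.r0)
|TSO outcomes| = 6

T0.r0=0 T1.r0=0
T0.r0=0 T1.r0=1
T0.r0=0 T1.r0=2
T0.r0=2 T1.r0=0
T0.r0=2 T1.r0=1
T0.r0=2 T1.r0=2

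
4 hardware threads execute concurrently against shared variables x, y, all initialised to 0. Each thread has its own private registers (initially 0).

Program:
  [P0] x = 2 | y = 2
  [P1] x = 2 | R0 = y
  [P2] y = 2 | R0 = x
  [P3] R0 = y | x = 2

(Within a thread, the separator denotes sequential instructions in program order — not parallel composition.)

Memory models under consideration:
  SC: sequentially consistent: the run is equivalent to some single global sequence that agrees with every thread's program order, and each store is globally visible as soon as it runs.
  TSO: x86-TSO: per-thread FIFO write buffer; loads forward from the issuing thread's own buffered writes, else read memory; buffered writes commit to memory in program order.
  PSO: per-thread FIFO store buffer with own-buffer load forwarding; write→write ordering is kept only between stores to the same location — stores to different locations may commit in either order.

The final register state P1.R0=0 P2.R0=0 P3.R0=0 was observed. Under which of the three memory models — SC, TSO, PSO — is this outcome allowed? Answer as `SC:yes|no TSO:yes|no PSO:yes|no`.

outcome vector order: (P1.R0,P2.R0,P3.R0)
SC (6): 0/2/0, 0/2/2, 2/0/0, 2/0/2, 2/2/0, 2/2/2
TSO (8): 0/0/0, 0/0/2, 0/2/0, 0/2/2, 2/0/0, 2/0/2, 2/2/0, 2/2/2
PSO (8): 0/0/0, 0/0/2, 0/2/0, 0/2/2, 2/0/0, 2/0/2, 2/2/0, 2/2/2
target 0/0/0 ∈ {TSO,PSO}

SC:no TSO:yes PSO:yes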